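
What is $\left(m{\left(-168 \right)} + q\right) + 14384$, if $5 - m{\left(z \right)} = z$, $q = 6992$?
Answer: $21549$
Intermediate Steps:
$m{\left(z \right)} = 5 - z$
$\left(m{\left(-168 \right)} + q\right) + 14384 = \left(\left(5 - -168\right) + 6992\right) + 14384 = \left(\left(5 + 168\right) + 6992\right) + 14384 = \left(173 + 6992\right) + 14384 = 7165 + 14384 = 21549$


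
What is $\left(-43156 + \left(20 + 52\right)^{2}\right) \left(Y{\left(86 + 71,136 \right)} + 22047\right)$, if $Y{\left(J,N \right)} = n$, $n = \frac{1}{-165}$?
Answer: $- \frac{12557526808}{15} \approx -8.3717 \cdot 10^{8}$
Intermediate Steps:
$n = - \frac{1}{165} \approx -0.0060606$
$Y{\left(J,N \right)} = - \frac{1}{165}$
$\left(-43156 + \left(20 + 52\right)^{2}\right) \left(Y{\left(86 + 71,136 \right)} + 22047\right) = \left(-43156 + \left(20 + 52\right)^{2}\right) \left(- \frac{1}{165} + 22047\right) = \left(-43156 + 72^{2}\right) \frac{3637754}{165} = \left(-43156 + 5184\right) \frac{3637754}{165} = \left(-37972\right) \frac{3637754}{165} = - \frac{12557526808}{15}$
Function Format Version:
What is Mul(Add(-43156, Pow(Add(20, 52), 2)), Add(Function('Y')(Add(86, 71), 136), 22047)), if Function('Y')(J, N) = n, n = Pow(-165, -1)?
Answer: Rational(-12557526808, 15) ≈ -8.3717e+8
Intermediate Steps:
n = Rational(-1, 165) ≈ -0.0060606
Function('Y')(J, N) = Rational(-1, 165)
Mul(Add(-43156, Pow(Add(20, 52), 2)), Add(Function('Y')(Add(86, 71), 136), 22047)) = Mul(Add(-43156, Pow(Add(20, 52), 2)), Add(Rational(-1, 165), 22047)) = Mul(Add(-43156, Pow(72, 2)), Rational(3637754, 165)) = Mul(Add(-43156, 5184), Rational(3637754, 165)) = Mul(-37972, Rational(3637754, 165)) = Rational(-12557526808, 15)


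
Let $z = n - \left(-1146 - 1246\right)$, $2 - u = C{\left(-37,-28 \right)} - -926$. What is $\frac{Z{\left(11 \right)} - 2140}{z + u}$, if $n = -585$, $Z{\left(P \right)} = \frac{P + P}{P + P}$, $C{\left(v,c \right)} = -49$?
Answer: $- \frac{2139}{932} \approx -2.2951$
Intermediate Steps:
$Z{\left(P \right)} = 1$ ($Z{\left(P \right)} = \frac{2 P}{2 P} = 2 P \frac{1}{2 P} = 1$)
$u = -875$ ($u = 2 - \left(-49 - -926\right) = 2 - \left(-49 + 926\right) = 2 - 877 = -875$)
$z = 1807$ ($z = -585 - \left(-1146 - 1246\right) = -585 - -2392 = -585 + 2392 = 1807$)
$\frac{Z{\left(11 \right)} - 2140}{z + u} = \frac{1 - 2140}{1807 - 875} = - \frac{2139}{932}$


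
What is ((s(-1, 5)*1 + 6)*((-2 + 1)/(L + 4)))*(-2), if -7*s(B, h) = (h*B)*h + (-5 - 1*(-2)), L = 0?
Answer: 5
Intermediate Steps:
s(B, h) = 3/7 - B*h²/7 (s(B, h) = -((h*B)*h + (-5 - 1*(-2)))/7 = -((B*h)*h + (-5 + 2))/7 = -(B*h² - 3)/7 = -(-3 + B*h²)/7 = 3/7 - B*h²/7)
((s(-1, 5)*1 + 6)*((-2 + 1)/(L + 4)))*(-2) = (((3/7 - ⅐*(-1)*5²)*1 + 6)*((-2 + 1)/(0 + 4)))*(-2) = (((3/7 - ⅐*(-1)*25)*1 + 6)*(-1/4))*(-2) = (((3/7 + 25/7)*1 + 6)*(-1*¼))*(-2) = ((4*1 + 6)*(-¼))*(-2) = ((4 + 6)*(-¼))*(-2) = (10*(-¼))*(-2) = -5/2*(-2) = 5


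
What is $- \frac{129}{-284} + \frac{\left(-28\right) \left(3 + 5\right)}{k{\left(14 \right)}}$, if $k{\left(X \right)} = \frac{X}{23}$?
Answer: $- \frac{104383}{284} \approx -367.55$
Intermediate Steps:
$k{\left(X \right)} = \frac{X}{23}$ ($k{\left(X \right)} = X \frac{1}{23} = \frac{X}{23}$)
$- \frac{129}{-284} + \frac{\left(-28\right) \left(3 + 5\right)}{k{\left(14 \right)}} = - \frac{129}{-284} + \frac{\left(-28\right) \left(3 + 5\right)}{\frac{1}{23} \cdot 14} = \left(-129\right) \left(- \frac{1}{284}\right) + \frac{\left(-28\right) 8}{\frac{14}{23}} = \frac{129}{284} - 368 = - \frac{104383}{284}$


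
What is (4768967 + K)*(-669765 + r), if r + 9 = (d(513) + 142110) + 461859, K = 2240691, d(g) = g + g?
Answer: -454078635582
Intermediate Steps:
d(g) = 2*g
r = 604986 (r = -9 + ((2*513 + 142110) + 461859) = -9 + ((1026 + 142110) + 461859) = -9 + (143136 + 461859) = -9 + 604995 = 604986)
(4768967 + K)*(-669765 + r) = (4768967 + 2240691)*(-669765 + 604986) = 7009658*(-64779) = -454078635582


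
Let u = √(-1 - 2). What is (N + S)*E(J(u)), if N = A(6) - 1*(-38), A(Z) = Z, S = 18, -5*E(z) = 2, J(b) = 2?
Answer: -124/5 ≈ -24.800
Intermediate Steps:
u = I*√3 (u = √(-3) = I*√3 ≈ 1.732*I)
E(z) = -⅖ (E(z) = -⅕*2 = -⅖)
N = 44 (N = 6 - 1*(-38) = 6 + 38 = 44)
(N + S)*E(J(u)) = (44 + 18)*(-⅖) = 62*(-⅖) = -124/5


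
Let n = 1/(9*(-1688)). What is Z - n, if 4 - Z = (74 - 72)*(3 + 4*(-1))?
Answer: 91153/15192 ≈ 6.0001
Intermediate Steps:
Z = 6 (Z = 4 - (74 - 72)*(3 + 4*(-1)) = 4 - 2*(3 - 4) = 4 - 2*(-1) = 4 - 1*(-2) = 4 + 2 = 6)
n = -1/15192 (n = 1/(-15192) = -1/15192 ≈ -6.5824e-5)
Z - n = 6 - 1*(-1/15192) = 6 + 1/15192 = 91153/15192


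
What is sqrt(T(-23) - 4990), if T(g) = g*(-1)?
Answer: I*sqrt(4967) ≈ 70.477*I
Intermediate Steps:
T(g) = -g
sqrt(T(-23) - 4990) = sqrt(-1*(-23) - 4990) = sqrt(23 - 4990) = sqrt(-4967) = I*sqrt(4967)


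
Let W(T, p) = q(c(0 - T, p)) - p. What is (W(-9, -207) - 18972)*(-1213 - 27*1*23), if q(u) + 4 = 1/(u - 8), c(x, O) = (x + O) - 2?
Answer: 3579924901/104 ≈ 3.4422e+7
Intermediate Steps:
c(x, O) = -2 + O + x (c(x, O) = (O + x) - 2 = -2 + O + x)
q(u) = -4 + 1/(-8 + u) (q(u) = -4 + 1/(u - 8) = -4 + 1/(-8 + u))
W(T, p) = -p + (41 - 4*p + 4*T)/(-10 + p - T) (W(T, p) = (33 - 4*(-2 + p + (0 - T)))/(-8 + (-2 + p + (0 - T))) - p = (33 - 4*(-2 + p - T))/(-8 + (-2 + p - T)) - p = (33 + (8 - 4*p + 4*T))/(-10 + p - T) - p = (41 - 4*p + 4*T)/(-10 + p - T) - p = -p + (41 - 4*p + 4*T)/(-10 + p - T))
(W(-9, -207) - 18972)*(-1213 - 27*1*23) = ((-41 - 4*(-9) + 4*(-207) - 1*(-207)*(10 - 9 - 1*(-207)))/(10 - 9 - 1*(-207)) - 18972)*(-1213 - 27*1*23) = ((-41 + 36 - 828 - 1*(-207)*(10 - 9 + 207))/(10 - 9 + 207) - 18972)*(-1213 - 27*23) = ((-41 + 36 - 828 - 1*(-207)*208)/208 - 18972)*(-1213 - 621) = ((-41 + 36 - 828 + 43056)/208 - 18972)*(-1834) = ((1/208)*42223 - 18972)*(-1834) = (42223/208 - 18972)*(-1834) = -3903953/208*(-1834) = 3579924901/104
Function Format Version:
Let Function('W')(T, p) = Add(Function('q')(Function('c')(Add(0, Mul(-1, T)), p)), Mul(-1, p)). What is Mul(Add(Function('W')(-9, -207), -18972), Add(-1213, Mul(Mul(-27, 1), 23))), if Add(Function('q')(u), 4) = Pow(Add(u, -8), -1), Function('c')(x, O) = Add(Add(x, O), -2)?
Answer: Rational(3579924901, 104) ≈ 3.4422e+7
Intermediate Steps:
Function('c')(x, O) = Add(-2, O, x) (Function('c')(x, O) = Add(Add(O, x), -2) = Add(-2, O, x))
Function('q')(u) = Add(-4, Pow(Add(-8, u), -1)) (Function('q')(u) = Add(-4, Pow(Add(u, -8), -1)) = Add(-4, Pow(Add(-8, u), -1)))
Function('W')(T, p) = Add(Mul(-1, p), Mul(Pow(Add(-10, p, Mul(-1, T)), -1), Add(41, Mul(-4, p), Mul(4, T)))) (Function('W')(T, p) = Add(Mul(Pow(Add(-8, Add(-2, p, Add(0, Mul(-1, T)))), -1), Add(33, Mul(-4, Add(-2, p, Add(0, Mul(-1, T)))))), Mul(-1, p)) = Add(Mul(Pow(Add(-8, Add(-2, p, Mul(-1, T))), -1), Add(33, Mul(-4, Add(-2, p, Mul(-1, T))))), Mul(-1, p)) = Add(Mul(Pow(Add(-10, p, Mul(-1, T)), -1), Add(33, Add(8, Mul(-4, p), Mul(4, T)))), Mul(-1, p)) = Add(Mul(Pow(Add(-10, p, Mul(-1, T)), -1), Add(41, Mul(-4, p), Mul(4, T))), Mul(-1, p)) = Add(Mul(-1, p), Mul(Pow(Add(-10, p, Mul(-1, T)), -1), Add(41, Mul(-4, p), Mul(4, T)))))
Mul(Add(Function('W')(-9, -207), -18972), Add(-1213, Mul(Mul(-27, 1), 23))) = Mul(Add(Mul(Pow(Add(10, -9, Mul(-1, -207)), -1), Add(-41, Mul(-4, -9), Mul(4, -207), Mul(-1, -207, Add(10, -9, Mul(-1, -207))))), -18972), Add(-1213, Mul(Mul(-27, 1), 23))) = Mul(Add(Mul(Pow(Add(10, -9, 207), -1), Add(-41, 36, -828, Mul(-1, -207, Add(10, -9, 207)))), -18972), Add(-1213, Mul(-27, 23))) = Mul(Add(Mul(Pow(208, -1), Add(-41, 36, -828, Mul(-1, -207, 208))), -18972), Add(-1213, -621)) = Mul(Add(Mul(Rational(1, 208), Add(-41, 36, -828, 43056)), -18972), -1834) = Mul(Add(Mul(Rational(1, 208), 42223), -18972), -1834) = Mul(Add(Rational(42223, 208), -18972), -1834) = Mul(Rational(-3903953, 208), -1834) = Rational(3579924901, 104)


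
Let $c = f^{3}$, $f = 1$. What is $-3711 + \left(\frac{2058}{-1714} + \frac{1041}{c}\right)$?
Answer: $- \frac{2289219}{857} \approx -2671.2$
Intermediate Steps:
$c = 1$ ($c = 1^{3} = 1$)
$-3711 + \left(\frac{2058}{-1714} + \frac{1041}{c}\right) = -3711 + \left(\frac{2058}{-1714} + \frac{1041}{1}\right) = -3711 + \left(2058 \left(- \frac{1}{1714}\right) + 1041 \cdot 1\right) = -3711 + \left(- \frac{1029}{857} + 1041\right) = -3711 + \frac{891108}{857} = - \frac{2289219}{857}$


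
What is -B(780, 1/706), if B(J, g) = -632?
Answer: 632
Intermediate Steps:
-B(780, 1/706) = -1*(-632) = 632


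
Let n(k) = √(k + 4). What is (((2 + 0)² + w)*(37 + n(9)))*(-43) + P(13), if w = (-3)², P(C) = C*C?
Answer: -20514 - 559*√13 ≈ -22530.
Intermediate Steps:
P(C) = C²
w = 9
n(k) = √(4 + k)
(((2 + 0)² + w)*(37 + n(9)))*(-43) + P(13) = (((2 + 0)² + 9)*(37 + √(4 + 9)))*(-43) + 13² = ((2² + 9)*(37 + √13))*(-43) + 169 = ((4 + 9)*(37 + √13))*(-43) + 169 = (13*(37 + √13))*(-43) + 169 = (481 + 13*√13)*(-43) + 169 = (-20683 - 559*√13) + 169 = -20514 - 559*√13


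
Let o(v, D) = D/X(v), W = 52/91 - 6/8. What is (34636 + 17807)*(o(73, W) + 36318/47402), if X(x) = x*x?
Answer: 142090228591929/3536473612 ≈ 40179.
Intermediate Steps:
X(x) = x**2
W = -5/28 (W = 52*(1/91) - 6*1/8 = 4/7 - 3/4 = -5/28 ≈ -0.17857)
o(v, D) = D/v**2 (o(v, D) = D/(v**2) = D/v**2)
(34636 + 17807)*(o(73, W) + 36318/47402) = (34636 + 17807)*(-5/28/73**2 + 36318/47402) = 52443*(-5/28*1/5329 + 36318*(1/47402)) = 52443*(-5/149212 + 18159/23701) = 52443*(2709422203/3536473612) = 142090228591929/3536473612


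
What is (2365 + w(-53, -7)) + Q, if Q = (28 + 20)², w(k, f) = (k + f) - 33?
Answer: 4576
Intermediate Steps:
w(k, f) = -33 + f + k (w(k, f) = (f + k) - 33 = -33 + f + k)
Q = 2304 (Q = 48² = 2304)
(2365 + w(-53, -7)) + Q = (2365 + (-33 - 7 - 53)) + 2304 = (2365 - 93) + 2304 = 2272 + 2304 = 4576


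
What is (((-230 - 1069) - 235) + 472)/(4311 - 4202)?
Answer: -1062/109 ≈ -9.7431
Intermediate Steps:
(((-230 - 1069) - 235) + 472)/(4311 - 4202) = ((-1299 - 235) + 472)/109 = (-1534 + 472)*(1/109) = -1062*1/109 = -1062/109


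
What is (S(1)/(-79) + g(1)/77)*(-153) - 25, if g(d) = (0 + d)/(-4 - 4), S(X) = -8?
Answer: -1958497/48664 ≈ -40.245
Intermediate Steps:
g(d) = -d/8 (g(d) = d/(-8) = d*(-⅛) = -d/8)
(S(1)/(-79) + g(1)/77)*(-153) - 25 = (-8/(-79) - ⅛*1/77)*(-153) - 25 = (-8*(-1/79) - ⅛*1/77)*(-153) - 25 = (8/79 - 1/616)*(-153) - 25 = (4849/48664)*(-153) - 25 = -741897/48664 - 25 = -1958497/48664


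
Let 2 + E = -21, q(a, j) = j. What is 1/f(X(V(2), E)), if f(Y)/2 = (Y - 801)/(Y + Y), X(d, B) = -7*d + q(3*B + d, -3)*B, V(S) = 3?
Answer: -16/251 ≈ -0.063745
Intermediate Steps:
E = -23 (E = -2 - 21 = -23)
X(d, B) = -7*d - 3*B
f(Y) = (-801 + Y)/Y (f(Y) = 2*((Y - 801)/(Y + Y)) = 2*((-801 + Y)/((2*Y))) = 2*((-801 + Y)*(1/(2*Y))) = 2*((-801 + Y)/(2*Y)) = (-801 + Y)/Y)
1/f(X(V(2), E)) = 1/((-801 + (-7*3 - 3*(-23)))/(-7*3 - 3*(-23))) = 1/((-801 + (-21 + 69))/(-21 + 69)) = 1/((-801 + 48)/48) = 1/((1/48)*(-753)) = 1/(-251/16) = -16/251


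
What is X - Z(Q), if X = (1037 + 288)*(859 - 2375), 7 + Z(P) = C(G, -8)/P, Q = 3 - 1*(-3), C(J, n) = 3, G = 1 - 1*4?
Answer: -4017387/2 ≈ -2.0087e+6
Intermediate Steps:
G = -3 (G = 1 - 4 = -3)
Q = 6 (Q = 3 + 3 = 6)
Z(P) = -7 + 3/P
X = -2008700 (X = 1325*(-1516) = -2008700)
X - Z(Q) = -2008700 - (-7 + 3/6) = -2008700 - (-7 + 3*(⅙)) = -2008700 - (-7 + ½) = -2008700 - 1*(-13/2) = -2008700 + 13/2 = -4017387/2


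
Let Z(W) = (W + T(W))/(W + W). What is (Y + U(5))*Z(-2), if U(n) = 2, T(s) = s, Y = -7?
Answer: -5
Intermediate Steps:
Z(W) = 1 (Z(W) = (W + W)/(W + W) = (2*W)/((2*W)) = (2*W)*(1/(2*W)) = 1)
(Y + U(5))*Z(-2) = (-7 + 2)*1 = -5*1 = -5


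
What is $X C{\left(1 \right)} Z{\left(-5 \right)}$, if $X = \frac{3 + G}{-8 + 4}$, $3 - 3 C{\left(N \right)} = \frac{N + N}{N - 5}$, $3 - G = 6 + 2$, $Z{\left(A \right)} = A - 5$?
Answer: $- \frac{35}{6} \approx -5.8333$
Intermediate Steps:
$Z{\left(A \right)} = -5 + A$ ($Z{\left(A \right)} = A - 5 = -5 + A$)
$G = -5$ ($G = 3 - \left(6 + 2\right) = 3 - 8 = -5$)
$C{\left(N \right)} = 1 - \frac{2 N}{3 \left(-5 + N\right)}$ ($C{\left(N \right)} = 1 - \frac{\left(N + N\right) \frac{1}{N - 5}}{3} = 1 - \frac{2 N \frac{1}{-5 + N}}{3} = 1 - \frac{2 N}{3 \left(-5 + N\right)}$)
$X = \frac{1}{2}$ ($X = \frac{3 - 5}{-8 + 4} = - \frac{2}{-4} = \left(-2\right) \left(- \frac{1}{4}\right) = \frac{1}{2} \approx 0.5$)
$X C{\left(1 \right)} Z{\left(-5 \right)} = \frac{\frac{1}{3} \frac{1}{-5 + 1} \left(-15 + 1\right)}{2} \left(-5 - 5\right) = \frac{\frac{1}{3} \frac{1}{-4} \left(-14\right)}{2} \left(-10\right) = \frac{\frac{1}{3} \left(- \frac{1}{4}\right) \left(-14\right)}{2} \left(-10\right) = \frac{1}{2} \cdot \frac{7}{6} \left(-10\right) = \frac{7}{12} \left(-10\right) = - \frac{35}{6}$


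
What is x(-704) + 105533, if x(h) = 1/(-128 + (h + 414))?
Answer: 44112793/418 ≈ 1.0553e+5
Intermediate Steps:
x(h) = 1/(286 + h) (x(h) = 1/(-128 + (414 + h)) = 1/(286 + h))
x(-704) + 105533 = 1/(286 - 704) + 105533 = 1/(-418) + 105533 = -1/418 + 105533 = 44112793/418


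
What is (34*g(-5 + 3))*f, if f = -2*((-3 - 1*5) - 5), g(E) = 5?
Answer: 4420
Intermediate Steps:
f = 26 (f = -2*((-3 - 5) - 5) = -2*(-8 - 5) = -2*(-13) = 26)
(34*g(-5 + 3))*f = (34*5)*26 = 170*26 = 4420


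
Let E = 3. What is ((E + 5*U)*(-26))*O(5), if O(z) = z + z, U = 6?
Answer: -8580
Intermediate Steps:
O(z) = 2*z
((E + 5*U)*(-26))*O(5) = ((3 + 5*6)*(-26))*(2*5) = ((3 + 30)*(-26))*10 = (33*(-26))*10 = -858*10 = -8580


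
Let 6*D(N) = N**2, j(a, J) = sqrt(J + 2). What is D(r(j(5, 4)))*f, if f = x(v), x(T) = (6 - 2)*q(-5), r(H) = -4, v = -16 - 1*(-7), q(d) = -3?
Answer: -32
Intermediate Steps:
j(a, J) = sqrt(2 + J)
v = -9 (v = -16 + 7 = -9)
x(T) = -12 (x(T) = (6 - 2)*(-3) = 4*(-3) = -12)
f = -12
D(N) = N**2/6
D(r(j(5, 4)))*f = ((1/6)*(-4)**2)*(-12) = ((1/6)*16)*(-12) = (8/3)*(-12) = -32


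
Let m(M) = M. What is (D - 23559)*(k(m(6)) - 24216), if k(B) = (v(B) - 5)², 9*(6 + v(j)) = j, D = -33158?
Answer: 12306624811/9 ≈ 1.3674e+9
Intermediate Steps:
v(j) = -6 + j/9
k(B) = (-11 + B/9)² (k(B) = ((-6 + B/9) - 5)² = (-11 + B/9)²)
(D - 23559)*(k(m(6)) - 24216) = (-33158 - 23559)*((-99 + 6)²/81 - 24216) = -56717*((1/81)*(-93)² - 24216) = -56717*((1/81)*8649 - 24216) = -56717*(961/9 - 24216) = -56717*(-216983/9) = 12306624811/9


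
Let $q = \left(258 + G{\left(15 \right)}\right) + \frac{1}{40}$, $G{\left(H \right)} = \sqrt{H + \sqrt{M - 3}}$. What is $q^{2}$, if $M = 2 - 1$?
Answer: $\frac{\left(10321 + 40 \sqrt{15 + i \sqrt{2}}\right)^{2}}{1600} \approx 68593.0 + 95.527 i$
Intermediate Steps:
$M = 1$
$G{\left(H \right)} = \sqrt{H + i \sqrt{2}}$ ($G{\left(H \right)} = \sqrt{H + \sqrt{1 - 3}} = \sqrt{H + \sqrt{-2}} = \sqrt{H + i \sqrt{2}}$)
$q = \frac{10321}{40} + \sqrt{15 + i \sqrt{2}}$ ($q = \left(258 + \sqrt{15 + i \sqrt{2}}\right) + \frac{1}{40} = \frac{10321}{40} + \sqrt{15 + i \sqrt{2}} \approx 261.9 + 0.18237 i$)
$q^{2} = \left(\frac{10321}{40} + \sqrt{15 + i \sqrt{2}}\right)^{2}$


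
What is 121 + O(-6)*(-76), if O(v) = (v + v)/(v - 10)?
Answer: 64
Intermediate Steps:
O(v) = 2*v/(-10 + v) (O(v) = (2*v)/(-10 + v) = 2*v/(-10 + v))
121 + O(-6)*(-76) = 121 + (2*(-6)/(-10 - 6))*(-76) = 121 + (2*(-6)/(-16))*(-76) = 121 + (2*(-6)*(-1/16))*(-76) = 121 + (3/4)*(-76) = 121 - 57 = 64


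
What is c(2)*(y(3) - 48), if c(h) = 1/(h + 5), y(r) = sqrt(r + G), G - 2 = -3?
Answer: -48/7 + sqrt(2)/7 ≈ -6.6551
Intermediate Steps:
G = -1 (G = 2 - 3 = -1)
y(r) = sqrt(-1 + r) (y(r) = sqrt(r - 1) = sqrt(-1 + r))
c(h) = 1/(5 + h)
c(2)*(y(3) - 48) = (sqrt(-1 + 3) - 48)/(5 + 2) = (sqrt(2) - 48)/7 = (-48 + sqrt(2))/7 = -48/7 + sqrt(2)/7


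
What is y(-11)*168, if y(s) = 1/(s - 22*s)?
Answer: 8/11 ≈ 0.72727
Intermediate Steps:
y(s) = -1/(21*s) (y(s) = 1/(-21*s) = -1/(21*s))
y(-11)*168 = -1/21/(-11)*168 = -1/21*(-1/11)*168 = (1/231)*168 = 8/11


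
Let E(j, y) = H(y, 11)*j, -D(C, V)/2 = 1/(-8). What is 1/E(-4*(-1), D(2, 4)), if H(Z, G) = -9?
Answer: -1/36 ≈ -0.027778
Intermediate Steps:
D(C, V) = ¼ (D(C, V) = -2/(-8) = -2*(-⅛) = ¼)
E(j, y) = -9*j
1/E(-4*(-1), D(2, 4)) = 1/(-(-36)*(-1)) = 1/(-9*4) = 1/(-36) = -1/36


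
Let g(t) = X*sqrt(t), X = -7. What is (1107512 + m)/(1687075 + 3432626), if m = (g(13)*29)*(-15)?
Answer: 1107512/5119701 + 1015*sqrt(13)/1706567 ≈ 0.21847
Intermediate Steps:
g(t) = -7*sqrt(t)
m = 3045*sqrt(13) (m = (-7*sqrt(13)*29)*(-15) = -203*sqrt(13)*(-15) = 3045*sqrt(13) ≈ 10979.)
(1107512 + m)/(1687075 + 3432626) = (1107512 + 3045*sqrt(13))/(1687075 + 3432626) = (1107512 + 3045*sqrt(13))/5119701 = (1107512 + 3045*sqrt(13))*(1/5119701) = 1107512/5119701 + 1015*sqrt(13)/1706567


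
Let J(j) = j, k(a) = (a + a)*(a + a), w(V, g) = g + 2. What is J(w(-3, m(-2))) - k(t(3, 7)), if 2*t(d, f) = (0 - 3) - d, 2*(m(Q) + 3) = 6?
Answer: -34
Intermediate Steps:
m(Q) = 0 (m(Q) = -3 + (½)*6 = -3 + 3 = 0)
w(V, g) = 2 + g
t(d, f) = -3/2 - d/2 (t(d, f) = ((0 - 3) - d)/2 = (-3 - d)/2 = -3/2 - d/2)
k(a) = 4*a² (k(a) = (2*a)*(2*a) = 4*a²)
J(w(-3, m(-2))) - k(t(3, 7)) = (2 + 0) - 4*(-3/2 - ½*3)² = 2 - 4*(-3/2 - 3/2)² = 2 - 4*(-3)² = 2 - 4*9 = 2 - 1*36 = 2 - 36 = -34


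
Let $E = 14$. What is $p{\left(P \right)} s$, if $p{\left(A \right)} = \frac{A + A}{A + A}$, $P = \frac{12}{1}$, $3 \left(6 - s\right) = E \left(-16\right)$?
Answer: $\frac{242}{3} \approx 80.667$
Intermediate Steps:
$s = \frac{242}{3}$ ($s = 6 - \frac{14 \left(-16\right)}{3} = 6 - - \frac{224}{3} = 6 + \frac{224}{3} = \frac{242}{3} \approx 80.667$)
$P = 12$ ($P = 12 \cdot 1 = 12$)
$p{\left(A \right)} = 1$ ($p{\left(A \right)} = \frac{2 A}{2 A} = 2 A \frac{1}{2 A} = 1$)
$p{\left(P \right)} s = 1 \cdot \frac{242}{3} = \frac{242}{3}$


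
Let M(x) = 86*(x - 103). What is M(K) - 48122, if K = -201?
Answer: -74266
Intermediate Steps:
M(x) = -8858 + 86*x (M(x) = 86*(-103 + x) = -8858 + 86*x)
M(K) - 48122 = (-8858 + 86*(-201)) - 48122 = (-8858 - 17286) - 48122 = -26144 - 48122 = -74266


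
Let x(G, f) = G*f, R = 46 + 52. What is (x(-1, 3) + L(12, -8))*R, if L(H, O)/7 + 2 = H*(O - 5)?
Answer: -108682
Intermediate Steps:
L(H, O) = -14 + 7*H*(-5 + O) (L(H, O) = -14 + 7*(H*(O - 5)) = -14 + 7*(H*(-5 + O)) = -14 + 7*H*(-5 + O))
R = 98
(x(-1, 3) + L(12, -8))*R = (-1*3 + (-14 - 35*12 + 7*12*(-8)))*98 = (-3 + (-14 - 420 - 672))*98 = (-3 - 1106)*98 = -1109*98 = -108682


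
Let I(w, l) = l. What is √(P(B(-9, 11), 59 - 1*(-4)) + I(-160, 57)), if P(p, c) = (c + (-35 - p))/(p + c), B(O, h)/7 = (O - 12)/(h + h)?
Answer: √1805046/177 ≈ 7.5905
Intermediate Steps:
B(O, h) = 7*(-12 + O)/(2*h) (B(O, h) = 7*((O - 12)/(h + h)) = 7*((-12 + O)/((2*h))) = 7*((-12 + O)*(1/(2*h))) = 7*((-12 + O)/(2*h)) = 7*(-12 + O)/(2*h))
P(p, c) = (-35 + c - p)/(c + p)
√(P(B(-9, 11), 59 - 1*(-4)) + I(-160, 57)) = √((-35 + (59 - 1*(-4)) - 7*(-12 - 9)/(2*11))/((59 - 1*(-4)) + (7/2)*(-12 - 9)/11) + 57) = √((-35 + (59 + 4) - 7*(-21)/(2*11))/((59 + 4) + (7/2)*(1/11)*(-21)) + 57) = √((-35 + 63 - 1*(-147/22))/(63 - 147/22) + 57) = √((-35 + 63 + 147/22)/(1239/22) + 57) = √((22/1239)*(763/22) + 57) = √(109/177 + 57) = √(10198/177) = √1805046/177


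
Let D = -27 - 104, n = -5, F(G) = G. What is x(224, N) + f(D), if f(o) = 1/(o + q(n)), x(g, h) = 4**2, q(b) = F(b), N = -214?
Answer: 2175/136 ≈ 15.993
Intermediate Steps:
q(b) = b
x(g, h) = 16
D = -131
f(o) = 1/(-5 + o) (f(o) = 1/(o - 5) = 1/(-5 + o))
x(224, N) + f(D) = 16 + 1/(-5 - 131) = 16 + 1/(-136) = 16 - 1/136 = 2175/136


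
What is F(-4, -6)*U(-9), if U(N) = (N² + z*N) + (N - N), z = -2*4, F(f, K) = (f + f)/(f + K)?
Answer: 612/5 ≈ 122.40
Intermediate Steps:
F(f, K) = 2*f/(K + f) (F(f, K) = (2*f)/(K + f) = 2*f/(K + f))
z = -8
U(N) = N² - 8*N (U(N) = (N² - 8*N) + (N - N) = (N² - 8*N) + 0 = N² - 8*N)
F(-4, -6)*U(-9) = (2*(-4)/(-6 - 4))*(-9*(-8 - 9)) = (2*(-4)/(-10))*(-9*(-17)) = (2*(-4)*(-⅒))*153 = (⅘)*153 = 612/5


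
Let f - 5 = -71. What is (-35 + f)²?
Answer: 10201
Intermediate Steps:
f = -66 (f = 5 - 71 = -66)
(-35 + f)² = (-35 - 66)² = (-101)² = 10201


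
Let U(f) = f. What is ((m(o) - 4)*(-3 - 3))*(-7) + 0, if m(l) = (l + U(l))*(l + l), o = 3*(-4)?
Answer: 24024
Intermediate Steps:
o = -12
m(l) = 4*l² (m(l) = (l + l)*(l + l) = (2*l)*(2*l) = 4*l²)
((m(o) - 4)*(-3 - 3))*(-7) + 0 = ((4*(-12)² - 4)*(-3 - 3))*(-7) + 0 = ((4*144 - 4)*(-6))*(-7) + 0 = ((576 - 4)*(-6))*(-7) + 0 = (572*(-6))*(-7) + 0 = -3432*(-7) + 0 = 24024 + 0 = 24024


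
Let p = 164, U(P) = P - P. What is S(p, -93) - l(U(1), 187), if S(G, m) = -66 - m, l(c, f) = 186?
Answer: -159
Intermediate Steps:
U(P) = 0
S(p, -93) - l(U(1), 187) = (-66 - 1*(-93)) - 1*186 = (-66 + 93) - 186 = 27 - 186 = -159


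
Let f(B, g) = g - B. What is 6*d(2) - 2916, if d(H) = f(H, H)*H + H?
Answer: -2904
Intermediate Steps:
d(H) = H (d(H) = (H - H)*H + H = 0*H + H = 0 + H = H)
6*d(2) - 2916 = 6*2 - 2916 = 12 - 2916 = -2904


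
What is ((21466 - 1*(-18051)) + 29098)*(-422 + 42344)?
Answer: 2876478030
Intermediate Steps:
((21466 - 1*(-18051)) + 29098)*(-422 + 42344) = ((21466 + 18051) + 29098)*41922 = (39517 + 29098)*41922 = 68615*41922 = 2876478030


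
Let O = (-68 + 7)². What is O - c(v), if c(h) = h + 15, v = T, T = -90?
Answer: 3796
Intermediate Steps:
O = 3721 (O = (-61)² = 3721)
v = -90
c(h) = 15 + h
O - c(v) = 3721 - (15 - 90) = 3721 - 1*(-75) = 3721 + 75 = 3796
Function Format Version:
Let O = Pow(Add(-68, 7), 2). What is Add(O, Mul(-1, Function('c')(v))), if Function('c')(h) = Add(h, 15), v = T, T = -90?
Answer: 3796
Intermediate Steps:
O = 3721 (O = Pow(-61, 2) = 3721)
v = -90
Function('c')(h) = Add(15, h)
Add(O, Mul(-1, Function('c')(v))) = Add(3721, Mul(-1, Add(15, -90))) = Add(3721, Mul(-1, -75)) = Add(3721, 75) = 3796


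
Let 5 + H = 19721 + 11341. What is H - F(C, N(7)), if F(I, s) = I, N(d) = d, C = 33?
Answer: 31024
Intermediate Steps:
H = 31057 (H = -5 + (19721 + 11341) = -5 + 31062 = 31057)
H - F(C, N(7)) = 31057 - 1*33 = 31057 - 33 = 31024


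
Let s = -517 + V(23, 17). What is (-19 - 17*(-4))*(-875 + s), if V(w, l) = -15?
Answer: -68943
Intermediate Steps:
s = -532 (s = -517 - 15 = -532)
(-19 - 17*(-4))*(-875 + s) = (-19 - 17*(-4))*(-875 - 532) = (-19 + 68)*(-1407) = 49*(-1407) = -68943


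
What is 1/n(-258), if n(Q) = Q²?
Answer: 1/66564 ≈ 1.5023e-5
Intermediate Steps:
1/n(-258) = 1/((-258)²) = 1/66564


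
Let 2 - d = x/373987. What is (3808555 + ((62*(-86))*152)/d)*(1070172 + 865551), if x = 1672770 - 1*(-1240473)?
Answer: 16549752358851043149/2165269 ≈ 7.6433e+12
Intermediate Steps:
x = 2913243 (x = 1672770 + 1240473 = 2913243)
d = -2165269/373987 (d = 2 - 2913243/373987 = -2165269/373987 ≈ -5.7897)
(3808555 + ((62*(-86))*152)/d)*(1070172 + 865551) = (3808555 + ((62*(-86))*152)/(-2165269/373987))*(1070172 + 865551) = (3808555 - 5332*152*(-373987/2165269))*1935723 = (3808555 - 810464*(-373987/2165269))*1935723 = (3808555 + 303102999968/2165269)*1935723 = (8549649076263/2165269)*1935723 = 16549752358851043149/2165269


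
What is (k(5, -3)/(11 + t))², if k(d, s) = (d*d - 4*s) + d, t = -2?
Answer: 196/9 ≈ 21.778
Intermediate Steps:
k(d, s) = d + d² - 4*s (k(d, s) = (d² - 4*s) + d = d + d² - 4*s)
(k(5, -3)/(11 + t))² = ((5 + 5² - 4*(-3))/(11 - 2))² = ((5 + 25 + 12)/9)² = (42*(⅑))² = (14/3)² = 196/9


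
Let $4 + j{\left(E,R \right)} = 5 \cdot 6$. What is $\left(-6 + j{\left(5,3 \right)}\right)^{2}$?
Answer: $400$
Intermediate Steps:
$j{\left(E,R \right)} = 26$ ($j{\left(E,R \right)} = -4 + 5 \cdot 6 = -4 + 30 = 26$)
$\left(-6 + j{\left(5,3 \right)}\right)^{2} = \left(-6 + 26\right)^{2} = 20^{2} = 400$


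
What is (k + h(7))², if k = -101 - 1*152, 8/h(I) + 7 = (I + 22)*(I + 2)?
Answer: 1032144129/16129 ≈ 63993.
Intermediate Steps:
h(I) = 8/(-7 + (2 + I)*(22 + I)) (h(I) = 8/(-7 + (I + 22)*(I + 2)) = 8/(-7 + (22 + I)*(2 + I)) = 8/(-7 + (2 + I)*(22 + I)))
k = -253 (k = -101 - 152 = -253)
(k + h(7))² = (-253 + 8/(37 + 7² + 24*7))² = (-253 + 8/(37 + 49 + 168))² = (-253 + 8/254)² = (-253 + 8*(1/254))² = (-253 + 4/127)² = (-32127/127)² = 1032144129/16129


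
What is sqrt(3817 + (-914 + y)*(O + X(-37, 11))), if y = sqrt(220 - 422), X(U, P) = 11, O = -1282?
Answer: sqrt(1165511 - 1271*I*sqrt(202)) ≈ 1079.6 - 8.366*I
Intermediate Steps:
y = I*sqrt(202) (y = sqrt(-202) = I*sqrt(202) ≈ 14.213*I)
sqrt(3817 + (-914 + y)*(O + X(-37, 11))) = sqrt(3817 + (-914 + I*sqrt(202))*(-1282 + 11)) = sqrt(3817 + (-914 + I*sqrt(202))*(-1271)) = sqrt(3817 + (1161694 - 1271*I*sqrt(202))) = sqrt(1165511 - 1271*I*sqrt(202))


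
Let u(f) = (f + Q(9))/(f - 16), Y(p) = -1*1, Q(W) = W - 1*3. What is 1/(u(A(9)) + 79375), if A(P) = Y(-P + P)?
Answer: 17/1349370 ≈ 1.2598e-5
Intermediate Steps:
Q(W) = -3 + W (Q(W) = W - 3 = -3 + W)
Y(p) = -1
A(P) = -1
u(f) = (6 + f)/(-16 + f) (u(f) = (f + (-3 + 9))/(f - 16) = (f + 6)/(-16 + f) = (6 + f)/(-16 + f))
1/(u(A(9)) + 79375) = 1/((6 - 1)/(-16 - 1) + 79375) = 1/(5/(-17) + 79375) = 1/(-1/17*5 + 79375) = 1/(-5/17 + 79375) = 1/(1349370/17) = 17/1349370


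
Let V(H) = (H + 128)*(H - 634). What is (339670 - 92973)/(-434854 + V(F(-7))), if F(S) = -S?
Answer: -246697/519499 ≈ -0.47487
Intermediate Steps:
V(H) = (-634 + H)*(128 + H) (V(H) = (128 + H)*(-634 + H) = (-634 + H)*(128 + H))
(339670 - 92973)/(-434854 + V(F(-7))) = (339670 - 92973)/(-434854 + (-81152 + (-1*(-7))**2 - (-506)*(-7))) = 246697/(-434854 + (-81152 + 7**2 - 506*7)) = 246697/(-434854 + (-81152 + 49 - 3542)) = 246697/(-434854 - 84645) = 246697/(-519499) = 246697*(-1/519499) = -246697/519499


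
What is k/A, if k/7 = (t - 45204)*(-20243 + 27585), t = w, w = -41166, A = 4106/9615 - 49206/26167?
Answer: 279202029893361225/91418497 ≈ 3.0541e+9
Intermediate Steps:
A = -365673988/251595705 (A = 4106*(1/9615) - 49206*1/26167 = 4106/9615 - 49206/26167 = -365673988/251595705 ≈ -1.4534)
t = -41166
k = -4438899780 (k = 7*((-41166 - 45204)*(-20243 + 27585)) = 7*(-86370*7342) = 7*(-634128540) = -4438899780)
k/A = -4438899780/(-365673988/251595705) = -4438899780*(-251595705/365673988) = 279202029893361225/91418497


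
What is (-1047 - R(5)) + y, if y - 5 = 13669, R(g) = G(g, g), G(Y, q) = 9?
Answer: 12618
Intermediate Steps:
R(g) = 9
y = 13674 (y = 5 + 13669 = 13674)
(-1047 - R(5)) + y = (-1047 - 1*9) + 13674 = (-1047 - 9) + 13674 = -1056 + 13674 = 12618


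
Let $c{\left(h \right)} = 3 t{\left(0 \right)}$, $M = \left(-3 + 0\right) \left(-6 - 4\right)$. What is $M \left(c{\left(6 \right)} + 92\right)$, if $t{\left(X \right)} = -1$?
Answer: $2670$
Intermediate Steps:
$M = 30$ ($M = \left(-3\right) \left(-10\right) = 30$)
$c{\left(h \right)} = -3$ ($c{\left(h \right)} = 3 \left(-1\right) = -3$)
$M \left(c{\left(6 \right)} + 92\right) = 30 \left(-3 + 92\right) = 30 \cdot 89 = 2670$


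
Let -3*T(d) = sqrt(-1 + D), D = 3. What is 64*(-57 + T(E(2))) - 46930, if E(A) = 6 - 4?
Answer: -50578 - 64*sqrt(2)/3 ≈ -50608.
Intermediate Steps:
E(A) = 2
T(d) = -sqrt(2)/3 (T(d) = -sqrt(-1 + 3)/3 = -sqrt(2)/3)
64*(-57 + T(E(2))) - 46930 = 64*(-57 - sqrt(2)/3) - 46930 = (-3648 - 64*sqrt(2)/3) - 46930 = -50578 - 64*sqrt(2)/3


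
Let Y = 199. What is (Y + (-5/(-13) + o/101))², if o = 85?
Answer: 69114832609/1723969 ≈ 40091.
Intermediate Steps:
(Y + (-5/(-13) + o/101))² = (199 + (-5/(-13) + 85/101))² = (199 + (-5*(-1/13) + 85*(1/101)))² = (199 + (5/13 + 85/101))² = (199 + 1610/1313)² = (262897/1313)² = 69114832609/1723969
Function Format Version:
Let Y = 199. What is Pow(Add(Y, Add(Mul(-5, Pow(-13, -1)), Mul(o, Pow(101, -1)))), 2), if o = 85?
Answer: Rational(69114832609, 1723969) ≈ 40091.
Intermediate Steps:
Pow(Add(Y, Add(Mul(-5, Pow(-13, -1)), Mul(o, Pow(101, -1)))), 2) = Pow(Add(199, Add(Mul(-5, Pow(-13, -1)), Mul(85, Pow(101, -1)))), 2) = Pow(Add(199, Add(Mul(-5, Rational(-1, 13)), Mul(85, Rational(1, 101)))), 2) = Pow(Add(199, Add(Rational(5, 13), Rational(85, 101))), 2) = Pow(Add(199, Rational(1610, 1313)), 2) = Pow(Rational(262897, 1313), 2) = Rational(69114832609, 1723969)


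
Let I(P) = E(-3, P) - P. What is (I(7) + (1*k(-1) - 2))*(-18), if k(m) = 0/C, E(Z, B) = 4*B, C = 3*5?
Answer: -342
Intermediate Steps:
C = 15
I(P) = 3*P (I(P) = 4*P - P = 3*P)
k(m) = 0 (k(m) = 0/15 = 0*(1/15) = 0)
(I(7) + (1*k(-1) - 2))*(-18) = (3*7 + (1*0 - 2))*(-18) = (21 + (0 - 2))*(-18) = (21 - 2)*(-18) = 19*(-18) = -342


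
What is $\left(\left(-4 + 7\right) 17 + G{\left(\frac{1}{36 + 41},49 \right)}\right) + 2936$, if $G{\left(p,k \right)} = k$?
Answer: $3036$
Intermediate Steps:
$\left(\left(-4 + 7\right) 17 + G{\left(\frac{1}{36 + 41},49 \right)}\right) + 2936 = \left(\left(-4 + 7\right) 17 + 49\right) + 2936 = \left(3 \cdot 17 + 49\right) + 2936 = \left(51 + 49\right) + 2936 = 100 + 2936 = 3036$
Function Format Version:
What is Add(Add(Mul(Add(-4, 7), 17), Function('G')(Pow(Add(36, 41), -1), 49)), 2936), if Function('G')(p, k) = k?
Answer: 3036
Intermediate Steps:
Add(Add(Mul(Add(-4, 7), 17), Function('G')(Pow(Add(36, 41), -1), 49)), 2936) = Add(Add(Mul(Add(-4, 7), 17), 49), 2936) = Add(Add(Mul(3, 17), 49), 2936) = Add(Add(51, 49), 2936) = Add(100, 2936) = 3036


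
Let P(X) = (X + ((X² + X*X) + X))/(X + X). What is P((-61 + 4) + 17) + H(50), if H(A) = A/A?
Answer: -38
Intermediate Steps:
H(A) = 1
P(X) = (2*X + 2*X²)/(2*X) (P(X) = (X + ((X² + X²) + X))/((2*X)) = (X + (2*X² + X))*(1/(2*X)) = (X + (X + 2*X²))*(1/(2*X)) = (2*X + 2*X²)*(1/(2*X)) = (2*X + 2*X²)/(2*X))
P((-61 + 4) + 17) + H(50) = (1 + ((-61 + 4) + 17)) + 1 = (1 + (-57 + 17)) + 1 = (1 - 40) + 1 = -39 + 1 = -38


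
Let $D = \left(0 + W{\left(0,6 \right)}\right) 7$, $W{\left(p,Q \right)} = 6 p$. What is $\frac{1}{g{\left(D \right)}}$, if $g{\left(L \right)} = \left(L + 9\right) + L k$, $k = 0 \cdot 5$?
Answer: $\frac{1}{9} \approx 0.11111$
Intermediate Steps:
$k = 0$
$D = 0$ ($D = \left(0 + 6 \cdot 0\right) 7 = \left(0 + 0\right) 7 = 0 \cdot 7 = 0$)
$g{\left(L \right)} = 9 + L$ ($g{\left(L \right)} = \left(L + 9\right) + L 0 = \left(9 + L\right) + 0 = 9 + L$)
$\frac{1}{g{\left(D \right)}} = \frac{1}{9 + 0} = \frac{1}{9}$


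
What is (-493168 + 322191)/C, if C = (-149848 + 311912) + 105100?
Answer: -170977/267164 ≈ -0.63997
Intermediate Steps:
C = 267164 (C = 162064 + 105100 = 267164)
(-493168 + 322191)/C = (-493168 + 322191)/267164 = -170977*1/267164 = -170977/267164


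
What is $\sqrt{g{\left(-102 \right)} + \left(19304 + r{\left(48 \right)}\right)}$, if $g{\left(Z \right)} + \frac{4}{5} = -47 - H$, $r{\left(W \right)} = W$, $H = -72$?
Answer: $\frac{\sqrt{484405}}{5} \approx 139.2$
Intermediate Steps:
$g{\left(Z \right)} = \frac{121}{5}$ ($g{\left(Z \right)} = - \frac{4}{5} - -25 = - \frac{4}{5} + \left(-47 + 72\right) = - \frac{4}{5} + 25 = \frac{121}{5}$)
$\sqrt{g{\left(-102 \right)} + \left(19304 + r{\left(48 \right)}\right)} = \sqrt{\frac{121}{5} + \left(19304 + 48\right)} = \sqrt{\frac{121}{5} + 19352} = \sqrt{\frac{96881}{5}} = \frac{\sqrt{484405}}{5}$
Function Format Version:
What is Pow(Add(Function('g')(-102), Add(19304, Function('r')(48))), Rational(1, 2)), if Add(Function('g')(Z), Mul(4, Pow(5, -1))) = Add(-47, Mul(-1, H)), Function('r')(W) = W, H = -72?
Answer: Mul(Rational(1, 5), Pow(484405, Rational(1, 2))) ≈ 139.20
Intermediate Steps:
Function('g')(Z) = Rational(121, 5) (Function('g')(Z) = Add(Rational(-4, 5), Add(-47, Mul(-1, -72))) = Add(Rational(-4, 5), Add(-47, 72)) = Add(Rational(-4, 5), 25) = Rational(121, 5))
Pow(Add(Function('g')(-102), Add(19304, Function('r')(48))), Rational(1, 2)) = Pow(Add(Rational(121, 5), Add(19304, 48)), Rational(1, 2)) = Pow(Add(Rational(121, 5), 19352), Rational(1, 2)) = Pow(Rational(96881, 5), Rational(1, 2)) = Mul(Rational(1, 5), Pow(484405, Rational(1, 2)))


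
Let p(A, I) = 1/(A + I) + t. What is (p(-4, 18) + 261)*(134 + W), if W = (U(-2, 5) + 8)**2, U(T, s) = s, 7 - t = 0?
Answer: 1137159/14 ≈ 81226.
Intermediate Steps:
t = 7 (t = 7 - 1*0 = 7 + 0 = 7)
W = 169 (W = (5 + 8)**2 = 13**2 = 169)
p(A, I) = 7 + 1/(A + I) (p(A, I) = 1/(A + I) + 7 = 7 + 1/(A + I))
(p(-4, 18) + 261)*(134 + W) = ((1 + 7*(-4) + 7*18)/(-4 + 18) + 261)*(134 + 169) = ((1 - 28 + 126)/14 + 261)*303 = ((1/14)*99 + 261)*303 = (99/14 + 261)*303 = (3753/14)*303 = 1137159/14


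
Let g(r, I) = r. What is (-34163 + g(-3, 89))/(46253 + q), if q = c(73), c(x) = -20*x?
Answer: -34166/44793 ≈ -0.76275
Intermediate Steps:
q = -1460 (q = -20*73 = -1460)
(-34163 + g(-3, 89))/(46253 + q) = (-34163 - 3)/(46253 - 1460) = -34166/44793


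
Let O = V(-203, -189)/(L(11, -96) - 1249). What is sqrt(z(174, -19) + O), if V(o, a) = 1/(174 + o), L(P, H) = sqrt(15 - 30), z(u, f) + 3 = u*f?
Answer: sqrt(29)*sqrt((119855288 - 95961*I*sqrt(15))/(-1249 + I*sqrt(15)))/29 ≈ 7.4412e-10 + 57.524*I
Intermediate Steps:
z(u, f) = -3 + f*u (z(u, f) = -3 + u*f = -3 + f*u)
L(P, H) = I*sqrt(15) (L(P, H) = sqrt(-15) = I*sqrt(15))
O = -1/(29*(-1249 + I*sqrt(15))) (O = 1/((174 - 203)*(I*sqrt(15) - 1249)) = 1/((-29)*(-1249 + I*sqrt(15))) = -1/(29*(-1249 + I*sqrt(15))) ≈ 2.7608e-5 + 8.5609e-8*I)
sqrt(z(174, -19) + O) = sqrt((-3 - 19*174) + (1249/45240464 + I*sqrt(15)/45240464)) = sqrt((-3 - 3306) + (1249/45240464 + I*sqrt(15)/45240464)) = sqrt(-3309 + (1249/45240464 + I*sqrt(15)/45240464)) = sqrt(-149700694127/45240464 + I*sqrt(15)/45240464)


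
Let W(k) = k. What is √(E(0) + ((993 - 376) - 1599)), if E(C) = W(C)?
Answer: I*√982 ≈ 31.337*I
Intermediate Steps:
E(C) = C
√(E(0) + ((993 - 376) - 1599)) = √(0 + ((993 - 376) - 1599)) = √(0 + (617 - 1599)) = √(0 - 982) = √(-982) = I*√982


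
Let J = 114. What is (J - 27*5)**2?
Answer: 441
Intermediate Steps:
(J - 27*5)**2 = (114 - 27*5)**2 = (114 - 135)**2 = (-21)**2 = 441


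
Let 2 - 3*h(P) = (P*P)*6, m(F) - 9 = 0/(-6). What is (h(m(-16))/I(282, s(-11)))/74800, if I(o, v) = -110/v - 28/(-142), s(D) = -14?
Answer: -5467/20415300 ≈ -0.00026779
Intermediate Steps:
I(o, v) = 14/71 - 110/v (I(o, v) = -110/v - 28*(-1/142) = -110/v + 14/71 = 14/71 - 110/v)
m(F) = 9 (m(F) = 9 + 0/(-6) = 9 + 0*(-1/6) = 9 + 0 = 9)
h(P) = 2/3 - 2*P**2 (h(P) = 2/3 - P*P*6/3 = 2/3 - P**2*6/3 = 2/3 - 2*P**2)
(h(m(-16))/I(282, s(-11)))/74800 = ((2/3 - 2*9**2)/(14/71 - 110/(-14)))/74800 = ((2/3 - 2*81)/(14/71 - 110*(-1/14)))*(1/74800) = ((2/3 - 162)/(14/71 + 55/7))*(1/74800) = -484/(3*4003/497)*(1/74800) = -484/3*497/4003*(1/74800) = -240548/12009*1/74800 = -5467/20415300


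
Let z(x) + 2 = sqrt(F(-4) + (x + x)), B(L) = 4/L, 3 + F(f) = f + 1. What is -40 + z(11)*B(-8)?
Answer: -41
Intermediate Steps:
F(f) = -2 + f (F(f) = -3 + (f + 1) = -3 + (1 + f) = -2 + f)
z(x) = -2 + sqrt(-6 + 2*x) (z(x) = -2 + sqrt((-2 - 4) + (x + x)) = -2 + sqrt(-6 + 2*x))
-40 + z(11)*B(-8) = -40 + (-2 + sqrt(-6 + 2*11))*(4/(-8)) = -40 + (-2 + sqrt(-6 + 22))*(4*(-1/8)) = -40 + (-2 + sqrt(16))*(-1/2) = -40 + (-2 + 4)*(-1/2) = -40 + 2*(-1/2) = -40 - 1 = -41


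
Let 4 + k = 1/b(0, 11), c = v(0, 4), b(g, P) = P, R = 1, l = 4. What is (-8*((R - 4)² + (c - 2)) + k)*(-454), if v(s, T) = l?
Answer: 458994/11 ≈ 41727.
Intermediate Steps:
v(s, T) = 4
c = 4
k = -43/11 (k = -4 + 1/11 = -43/11 ≈ -3.9091)
(-8*((R - 4)² + (c - 2)) + k)*(-454) = (-8*((1 - 4)² + (4 - 2)) - 43/11)*(-454) = (-8*((-3)² + 2) - 43/11)*(-454) = (-8*(9 + 2) - 43/11)*(-454) = (-8*11 - 43/11)*(-454) = (-88 - 43/11)*(-454) = -1011/11*(-454) = 458994/11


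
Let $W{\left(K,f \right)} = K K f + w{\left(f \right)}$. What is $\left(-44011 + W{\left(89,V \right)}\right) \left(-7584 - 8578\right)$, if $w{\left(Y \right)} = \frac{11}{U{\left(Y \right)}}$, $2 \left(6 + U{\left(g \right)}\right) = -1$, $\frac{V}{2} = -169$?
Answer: $\frac{571763704318}{13} \approx 4.3982 \cdot 10^{10}$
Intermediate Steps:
$V = -338$ ($V = 2 \left(-169\right) = -338$)
$U{\left(g \right)} = - \frac{13}{2}$ ($U{\left(g \right)} = -6 + \frac{1}{2} \left(-1\right) = -6 - \frac{1}{2} = - \frac{13}{2}$)
$w{\left(Y \right)} = - \frac{22}{13}$ ($w{\left(Y \right)} = \frac{11}{- \frac{13}{2}} = 11 \left(- \frac{2}{13}\right) = - \frac{22}{13}$)
$W{\left(K,f \right)} = - \frac{22}{13} + f K^{2}$ ($W{\left(K,f \right)} = K K f - \frac{22}{13} = K^{2} f - \frac{22}{13} = f K^{2} - \frac{22}{13} = - \frac{22}{13} + f K^{2}$)
$\left(-44011 + W{\left(89,V \right)}\right) \left(-7584 - 8578\right) = \left(-44011 - \left(\frac{22}{13} + 338 \cdot 89^{2}\right)\right) \left(-7584 - 8578\right) = \left(-44011 - \frac{34804896}{13}\right) \left(-16162\right) = \left(- \frac{35377039}{13}\right) \left(-16162\right) = \frac{571763704318}{13}$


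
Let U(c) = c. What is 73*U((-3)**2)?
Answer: 657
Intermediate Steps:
73*U((-3)**2) = 73*(-3)**2 = 73*9 = 657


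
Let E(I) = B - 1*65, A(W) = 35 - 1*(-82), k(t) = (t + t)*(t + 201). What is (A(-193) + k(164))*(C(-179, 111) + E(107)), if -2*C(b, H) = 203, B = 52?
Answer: -27442673/2 ≈ -1.3721e+7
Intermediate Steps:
C(b, H) = -203/2 (C(b, H) = -½*203 = -203/2)
k(t) = 2*t*(201 + t) (k(t) = (2*t)*(201 + t) = 2*t*(201 + t))
A(W) = 117 (A(W) = 35 + 82 = 117)
E(I) = -13 (E(I) = 52 - 1*65 = 52 - 65 = -13)
(A(-193) + k(164))*(C(-179, 111) + E(107)) = (117 + 2*164*(201 + 164))*(-203/2 - 13) = (117 + 2*164*365)*(-229/2) = (117 + 119720)*(-229/2) = 119837*(-229/2) = -27442673/2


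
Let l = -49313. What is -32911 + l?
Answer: -82224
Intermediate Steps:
-32911 + l = -32911 - 49313 = -82224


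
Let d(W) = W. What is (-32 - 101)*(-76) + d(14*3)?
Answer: 10150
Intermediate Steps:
(-32 - 101)*(-76) + d(14*3) = (-32 - 101)*(-76) + 14*3 = -133*(-76) + 42 = 10108 + 42 = 10150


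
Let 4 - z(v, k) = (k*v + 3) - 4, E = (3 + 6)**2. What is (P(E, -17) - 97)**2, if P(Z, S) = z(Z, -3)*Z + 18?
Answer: 400360081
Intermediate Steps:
E = 81 (E = 9**2 = 81)
z(v, k) = 5 - k*v (z(v, k) = 4 - ((k*v + 3) - 4) = 4 - ((3 + k*v) - 4) = 4 - (-1 + k*v) = 4 + (1 - k*v) = 5 - k*v)
P(Z, S) = 18 + Z*(5 + 3*Z) (P(Z, S) = (5 - 1*(-3)*Z)*Z + 18 = (5 + 3*Z)*Z + 18 = Z*(5 + 3*Z) + 18 = 18 + Z*(5 + 3*Z))
(P(E, -17) - 97)**2 = ((18 + 81*(5 + 3*81)) - 97)**2 = ((18 + 81*(5 + 243)) - 97)**2 = ((18 + 81*248) - 97)**2 = ((18 + 20088) - 97)**2 = (20106 - 97)**2 = 20009**2 = 400360081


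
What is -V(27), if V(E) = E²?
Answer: -729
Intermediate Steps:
-V(27) = -1*27² = -1*729 = -729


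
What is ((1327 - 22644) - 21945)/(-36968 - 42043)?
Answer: 43262/79011 ≈ 0.54754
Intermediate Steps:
((1327 - 22644) - 21945)/(-36968 - 42043) = (-21317 - 21945)/(-79011) = -43262*(-1/79011) = 43262/79011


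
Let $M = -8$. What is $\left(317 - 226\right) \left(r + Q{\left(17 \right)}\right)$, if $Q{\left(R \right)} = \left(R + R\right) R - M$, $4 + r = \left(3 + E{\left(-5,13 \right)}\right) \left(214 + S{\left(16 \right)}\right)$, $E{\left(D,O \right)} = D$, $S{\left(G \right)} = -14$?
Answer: $16562$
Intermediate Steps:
$r = -404$ ($r = -4 + \left(3 - 5\right) \left(214 - 14\right) = -4 - 400 = -404$)
$Q{\left(R \right)} = 8 + 2 R^{2}$ ($Q{\left(R \right)} = \left(R + R\right) R - -8 = 2 R R + 8 = 2 R^{2} + 8 = 8 + 2 R^{2}$)
$\left(317 - 226\right) \left(r + Q{\left(17 \right)}\right) = \left(317 - 226\right) \left(-404 + \left(8 + 2 \cdot 17^{2}\right)\right) = 91 \left(-404 + \left(8 + 2 \cdot 289\right)\right) = 91 \left(-404 + \left(8 + 578\right)\right) = 91 \left(-404 + 586\right) = 91 \cdot 182 = 16562$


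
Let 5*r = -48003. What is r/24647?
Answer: -48003/123235 ≈ -0.38952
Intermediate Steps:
r = -48003/5 (r = (1/5)*(-48003) = -48003/5 ≈ -9600.6)
r/24647 = -48003/5/24647 = -48003/5*1/24647 = -48003/123235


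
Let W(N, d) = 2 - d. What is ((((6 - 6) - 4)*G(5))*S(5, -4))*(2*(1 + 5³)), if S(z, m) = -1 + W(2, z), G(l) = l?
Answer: 20160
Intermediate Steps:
S(z, m) = 1 - z (S(z, m) = -1 + (2 - z) = 1 - z)
((((6 - 6) - 4)*G(5))*S(5, -4))*(2*(1 + 5³)) = ((((6 - 6) - 4)*5)*(1 - 1*5))*(2*(1 + 5³)) = (((0 - 4)*5)*(1 - 5))*(2*(1 + 125)) = (-4*5*(-4))*(2*126) = -20*(-4)*252 = 80*252 = 20160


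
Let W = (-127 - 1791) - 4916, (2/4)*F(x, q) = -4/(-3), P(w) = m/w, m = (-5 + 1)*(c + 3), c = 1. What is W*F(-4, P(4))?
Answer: -18224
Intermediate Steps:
m = -16 (m = (-5 + 1)*(1 + 3) = -4*4 = -16)
P(w) = -16/w
F(x, q) = 8/3 (F(x, q) = 2*(-4/(-3)) = 2*(-4*(-⅓)) = 2*(4/3) = 8/3)
W = -6834 (W = -1918 - 4916 = -6834)
W*F(-4, P(4)) = -6834*8/3 = -18224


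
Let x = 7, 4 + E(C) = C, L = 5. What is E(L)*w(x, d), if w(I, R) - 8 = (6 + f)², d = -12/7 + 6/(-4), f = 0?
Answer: 44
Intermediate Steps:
E(C) = -4 + C
d = -45/14 (d = -12*⅐ + 6*(-¼) = -12/7 - 3/2 = -45/14 ≈ -3.2143)
w(I, R) = 44 (w(I, R) = 8 + (6 + 0)² = 8 + 6² = 8 + 36 = 44)
E(L)*w(x, d) = (-4 + 5)*44 = 1*44 = 44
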